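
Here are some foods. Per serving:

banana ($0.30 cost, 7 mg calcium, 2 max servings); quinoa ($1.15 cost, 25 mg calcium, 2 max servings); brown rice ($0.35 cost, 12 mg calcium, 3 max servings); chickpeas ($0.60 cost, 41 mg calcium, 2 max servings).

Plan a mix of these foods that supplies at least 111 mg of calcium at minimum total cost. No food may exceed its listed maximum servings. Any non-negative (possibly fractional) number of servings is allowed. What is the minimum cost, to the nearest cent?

Cost per mg of calcium: chickpeas $0.0146, brown rice $0.0292, banana $0.0429, quinoa $0.0460.
Take 2 servings of chickpeas: +82.0 mg calcium for $1.20 (total $1.20, still need 29.0 mg).
Take 2.417 servings of brown rice: +29.0 mg calcium for $0.85 (total $2.05, still need 0.0 mg).
Filling from the cheapest source first is optimal under one linear minimum: $2.05.

$2.05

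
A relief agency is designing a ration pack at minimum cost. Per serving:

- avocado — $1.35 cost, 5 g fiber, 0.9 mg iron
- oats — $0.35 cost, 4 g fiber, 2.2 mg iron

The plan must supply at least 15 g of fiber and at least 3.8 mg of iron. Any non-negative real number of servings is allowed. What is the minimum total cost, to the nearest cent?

$1.31

avocado only: max(15/5, 3.8/0.9) = 4.222 servings → $5.70.
oats only: max(15/4, 3.8/2.2) = 3.75 servings → $1.31.
avocado + oats with both tight: 2.405 servings and 0.7432 servings → $3.51.
So the least-cost plan costs $1.31.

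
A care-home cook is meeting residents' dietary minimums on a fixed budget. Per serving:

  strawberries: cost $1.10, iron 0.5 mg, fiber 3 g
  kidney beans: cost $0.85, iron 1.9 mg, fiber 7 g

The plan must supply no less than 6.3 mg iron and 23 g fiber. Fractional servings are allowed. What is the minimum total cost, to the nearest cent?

Two binding constraints pin down two serving amounts, so the optimal mix uses at most two foods. The candidates are each food alone (scaled to the tighter of iron/fiber) and each pair with both constraints tight.
strawberries only: max(6.3/0.5, 23/3) = 12.6 servings → $13.86.
kidney beans only: max(6.3/1.9, 23/7) = 3.316 servings → $2.82.
strawberries + kidney beans with both targets exact would need a negative amount; discard.
Cheapest feasible corner: $2.82.

$2.82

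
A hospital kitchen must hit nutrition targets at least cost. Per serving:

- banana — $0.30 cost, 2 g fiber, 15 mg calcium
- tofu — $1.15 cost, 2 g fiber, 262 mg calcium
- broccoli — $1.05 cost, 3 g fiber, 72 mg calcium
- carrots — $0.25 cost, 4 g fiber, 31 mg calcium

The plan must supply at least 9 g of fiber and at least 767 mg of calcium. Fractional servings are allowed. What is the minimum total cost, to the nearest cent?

This is a tiny linear program; its minimum lies at a vertex of the feasible set. List the vertices and price them.
banana only: max(9/2, 767/15) = 51.13 servings → $15.34.
tofu only: max(9/2, 767/262) = 4.5 servings → $5.17.
broccoli only: max(9/3, 767/72) = 10.65 servings → $11.19.
carrots only: max(9/4, 767/31) = 24.74 servings → $6.19.
banana + tofu with both tight: 1.668 servings and 2.832 servings → $3.76.
banana + broccoli: intersection lies outside the first quadrant.
banana + carrots: intersection lies outside the first quadrant.
tofu + broccoli with both tight: 2.575 servings and 1.283 servings → $4.31.
tofu + carrots with both tight: 2.829 servings and 0.8357 servings → $3.46.
broccoli + carrots: the both-tight solution has a negative serving — not a feasible corner.
The minimum over all feasible corners is $3.46.

$3.46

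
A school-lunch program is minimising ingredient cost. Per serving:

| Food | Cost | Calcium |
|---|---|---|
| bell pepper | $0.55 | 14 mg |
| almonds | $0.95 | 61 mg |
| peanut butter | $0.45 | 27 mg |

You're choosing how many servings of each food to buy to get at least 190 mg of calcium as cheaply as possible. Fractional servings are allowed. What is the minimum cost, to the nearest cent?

Cost per mg of calcium: almonds $0.0156, peanut butter $0.0167, bell pepper $0.0393.
With no serving limits, use only almonds: 190 mg / 61 mg = 3.115 servings × $0.95 = $2.96.

$2.96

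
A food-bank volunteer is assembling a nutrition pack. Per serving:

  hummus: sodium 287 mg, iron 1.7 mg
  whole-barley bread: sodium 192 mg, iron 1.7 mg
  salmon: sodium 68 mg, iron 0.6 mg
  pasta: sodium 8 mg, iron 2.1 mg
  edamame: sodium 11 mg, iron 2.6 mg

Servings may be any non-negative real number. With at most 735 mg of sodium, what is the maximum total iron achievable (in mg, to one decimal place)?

192.9 mg

Iron per mg sodium: pasta 0.2625, edamame 0.2364, whole-barley bread 0.008854, salmon 0.008824, hummus 0.005923.
With no serving limits, spend the whole sodium allowance on pasta: 735 mg / 8 mg × 2.1 mg = 192.9 mg.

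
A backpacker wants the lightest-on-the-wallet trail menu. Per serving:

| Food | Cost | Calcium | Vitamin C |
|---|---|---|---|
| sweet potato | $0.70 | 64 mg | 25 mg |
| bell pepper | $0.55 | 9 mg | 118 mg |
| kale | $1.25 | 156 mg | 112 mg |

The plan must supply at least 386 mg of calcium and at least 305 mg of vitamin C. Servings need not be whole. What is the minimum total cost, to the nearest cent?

$3.21

Minimising a linear cost over {calcium ≥ 386, vitamin C ≥ 305, servings ≥ 0} — the optimum is at a vertex, using one or two foods.
sweet potato only: max(386/64, 305/25) = 12.2 servings → $8.54.
bell pepper only: max(386/9, 305/118) = 42.89 servings → $23.59.
kale only: max(386/156, 305/112) = 2.723 servings → $3.40.
sweet potato + bell pepper with both tight: 5.842 servings and 1.347 servings → $4.83.
sweet potato + kale: the both-tight solution has a negative serving — not a feasible corner.
bell pepper + kale with both tight: 0.2499 servings and 2.46 servings → $3.21.
Cheapest feasible corner: $3.21.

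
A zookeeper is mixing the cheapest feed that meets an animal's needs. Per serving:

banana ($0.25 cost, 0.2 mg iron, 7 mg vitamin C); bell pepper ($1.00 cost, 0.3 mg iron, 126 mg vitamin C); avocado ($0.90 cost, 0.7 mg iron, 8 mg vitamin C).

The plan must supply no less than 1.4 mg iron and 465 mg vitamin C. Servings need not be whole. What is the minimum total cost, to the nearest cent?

$4.00

Two binding constraints pin down two serving amounts, so the optimal mix uses at most two foods. The candidates are each food alone (scaled to the tighter of iron/vitamin C) and each pair with both constraints tight.
banana only: max(1.4/0.2, 465/7) = 66.43 servings → $16.61.
bell pepper only: max(1.4/0.3, 465/126) = 4.667 servings → $4.67.
avocado only: max(1.4/0.7, 465/8) = 58.12 servings → $52.31.
banana + bell pepper with both tight: 1.597 servings and 3.602 servings → $4.00.
banana + avocado: the both-tight solution has a negative serving — not a feasible corner.
bell pepper + avocado with both tight: 3.663 servings and 0.4301 servings → $4.05.
So the least-cost plan costs $4.00.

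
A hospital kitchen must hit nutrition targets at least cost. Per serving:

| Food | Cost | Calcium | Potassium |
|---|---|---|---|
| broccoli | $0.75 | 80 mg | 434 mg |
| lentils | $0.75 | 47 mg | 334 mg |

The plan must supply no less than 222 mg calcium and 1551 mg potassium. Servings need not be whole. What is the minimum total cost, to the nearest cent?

At the optimum either one food covers both requirements or two foods hit both targets exactly; no other combination can be cheaper.
broccoli only: max(222/80, 1551/434) = 3.574 servings → $2.68.
lentils only: max(222/47, 1551/334) = 4.723 servings → $3.54.
broccoli + lentils with both tight: 0.1979 servings and 4.387 servings → $3.44.
Cheapest feasible corner: $2.68.

$2.68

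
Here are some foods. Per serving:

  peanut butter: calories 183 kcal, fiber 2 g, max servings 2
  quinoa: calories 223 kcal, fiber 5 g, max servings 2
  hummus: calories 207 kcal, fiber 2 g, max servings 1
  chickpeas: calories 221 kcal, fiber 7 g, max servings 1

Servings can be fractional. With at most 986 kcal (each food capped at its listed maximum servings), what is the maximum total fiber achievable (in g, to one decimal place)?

20.5 g

Fiber per kcal: chickpeas 0.03167, quinoa 0.02242, peanut butter 0.01093, hummus 0.009662.
Take 1 serving of chickpeas: uses 221 kcal, +7.0 g fiber (running total 7.0 g).
Take 2 servings of quinoa: uses 446 kcal, +10.0 g fiber (running total 17.0 g).
Take 1.743 servings of peanut butter: uses 319 kcal, +3.5 g fiber (running total 20.5 g).
Greedy by best ratio exhausts the calories allowance optimally: 20.5 g.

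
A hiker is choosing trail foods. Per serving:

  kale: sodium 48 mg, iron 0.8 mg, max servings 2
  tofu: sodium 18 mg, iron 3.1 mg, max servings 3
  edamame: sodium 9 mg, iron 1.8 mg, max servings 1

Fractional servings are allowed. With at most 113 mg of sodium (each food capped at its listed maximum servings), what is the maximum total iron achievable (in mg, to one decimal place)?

Iron per mg sodium: edamame 0.2, tofu 0.1722, kale 0.01667.
Take 1 serving of edamame: uses 9 mg sodium, +1.8 mg iron (running total 1.8 mg).
Take 3 servings of tofu: uses 54 mg sodium, +9.3 mg iron (running total 11.1 mg).
Take 1.042 servings of kale: uses 50 mg sodium, +0.8 mg iron (running total 11.9 mg).
Greedy by best ratio exhausts the sodium allowance optimally: 11.9 mg.

11.9 mg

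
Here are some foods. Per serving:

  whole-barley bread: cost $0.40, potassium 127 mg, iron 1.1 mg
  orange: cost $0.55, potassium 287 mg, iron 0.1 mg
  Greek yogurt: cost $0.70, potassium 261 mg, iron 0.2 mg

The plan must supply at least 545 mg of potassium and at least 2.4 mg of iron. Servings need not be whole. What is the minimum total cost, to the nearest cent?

whole-barley bread only: max(545/127, 2.4/1.1) = 4.291 servings → $1.72.
orange only: max(545/287, 2.4/0.1) = 24 servings → $13.20.
Greek yogurt only: max(545/261, 2.4/0.2) = 12 servings → $8.40.
whole-barley bread + orange with both tight: 2.093 servings and 0.9726 servings → $1.37.
whole-barley bread + Greek yogurt with both tight: 1.977 servings and 1.126 servings → $1.58.
orange + Greek yogurt: the both-tight solution has a negative serving — not a feasible corner.
So the least-cost plan costs $1.37.

$1.37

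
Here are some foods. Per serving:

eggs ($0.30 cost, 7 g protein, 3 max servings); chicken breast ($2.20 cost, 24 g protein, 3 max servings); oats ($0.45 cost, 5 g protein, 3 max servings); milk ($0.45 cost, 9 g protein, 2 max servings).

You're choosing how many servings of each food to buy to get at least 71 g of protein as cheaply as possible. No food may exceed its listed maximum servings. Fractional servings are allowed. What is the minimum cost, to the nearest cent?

$4.71

Cost per g of protein: eggs $0.0429, milk $0.0500, oats $0.0900, chicken breast $0.0917.
Take 3 servings of eggs: +21.0 g protein for $0.90 (total $0.90, still need 50.0 g).
Take 2 servings of milk: +18.0 g protein for $0.90 (total $1.80, still need 32.0 g).
Take 3 servings of oats: +15.0 g protein for $1.35 (total $3.15, still need 17.0 g).
Take 0.7083 servings of chicken breast: +17.0 g protein for $1.56 (total $4.71, still need 0.0 g).
Filling from the cheapest source first is optimal under one linear minimum: $4.71.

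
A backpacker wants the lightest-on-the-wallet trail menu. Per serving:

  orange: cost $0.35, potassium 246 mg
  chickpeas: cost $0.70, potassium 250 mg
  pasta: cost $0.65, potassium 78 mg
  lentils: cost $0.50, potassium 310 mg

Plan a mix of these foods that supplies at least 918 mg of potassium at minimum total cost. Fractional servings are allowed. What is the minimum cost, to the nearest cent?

Cost per mg of potassium: orange $0.0014, lentils $0.0016, chickpeas $0.0028, pasta $0.0083.
With no serving limits, use only orange: 918 mg / 246 mg = 3.732 servings × $0.35 = $1.31.

$1.31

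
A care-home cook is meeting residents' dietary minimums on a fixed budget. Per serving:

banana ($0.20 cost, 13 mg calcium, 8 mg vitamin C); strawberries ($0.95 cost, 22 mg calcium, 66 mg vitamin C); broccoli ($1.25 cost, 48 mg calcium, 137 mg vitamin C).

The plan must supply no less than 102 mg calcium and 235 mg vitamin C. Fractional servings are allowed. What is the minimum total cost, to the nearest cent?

An LP optimum is at a vertex; with two nutrient constraints at most two foods are used. Check each candidate.
banana only: max(102/13, 235/8) = 29.38 servings → $5.88.
strawberries only: max(102/22, 235/66) = 4.636 servings → $4.40.
broccoli only: max(102/48, 235/137) = 2.125 servings → $2.66.
banana + strawberries with both tight: 2.29 servings and 3.283 servings → $3.58.
banana + broccoli with both tight: 1.928 servings and 1.603 servings → $2.39.
strawberries + broccoli with both targets exact would need a negative amount; discard.
The minimum over all feasible corners is $2.39.

$2.39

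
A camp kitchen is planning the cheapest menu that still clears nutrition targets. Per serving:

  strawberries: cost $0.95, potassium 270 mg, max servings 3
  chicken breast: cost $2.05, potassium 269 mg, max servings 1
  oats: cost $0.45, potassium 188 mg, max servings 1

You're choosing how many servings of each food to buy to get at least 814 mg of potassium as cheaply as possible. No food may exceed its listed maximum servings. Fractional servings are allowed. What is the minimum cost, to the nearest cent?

Cost per mg of potassium: oats $0.0024, strawberries $0.0035, chicken breast $0.0076.
Take 1 serving of oats: +188.0 mg potassium for $0.45 (total $0.45, still need 626.0 mg).
Take 2.319 servings of strawberries: +626.0 mg potassium for $2.20 (total $2.65, still need 0.0 mg).
Greedy by cheapest-per-mg is optimal for a single linear constraint, so the minimum cost is $2.65.

$2.65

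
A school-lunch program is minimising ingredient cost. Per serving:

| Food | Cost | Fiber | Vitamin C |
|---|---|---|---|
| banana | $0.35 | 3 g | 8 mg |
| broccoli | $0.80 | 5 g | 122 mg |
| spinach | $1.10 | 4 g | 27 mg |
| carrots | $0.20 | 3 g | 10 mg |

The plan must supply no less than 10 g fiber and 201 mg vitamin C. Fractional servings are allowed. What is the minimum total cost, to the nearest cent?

A basic optimal solution has at most two foods positive. Try each food alone and each pair with both targets met exactly.
banana only: max(10/3, 201/8) = 25.12 servings → $8.79.
broccoli only: max(10/5, 201/122) = 2 servings → $1.60.
spinach only: max(10/4, 201/27) = 7.444 servings → $8.19.
carrots only: max(10/3, 201/10) = 20.1 servings → $4.02.
banana + broccoli with both tight: 0.6595 servings and 1.604 servings → $1.51.
banana + spinach with both targets exact would need a negative amount; discard.
banana + carrots: the both-tight solution has a negative serving — not a feasible corner.
broccoli + spinach with both tight: 1.513 servings and 0.6091 servings → $1.88.
broccoli + carrots with both tight: 1.592 servings and 0.6804 servings → $1.41.
spinach + carrots with both targets exact would need a negative amount; discard.
So the least-cost plan costs $1.41.

$1.41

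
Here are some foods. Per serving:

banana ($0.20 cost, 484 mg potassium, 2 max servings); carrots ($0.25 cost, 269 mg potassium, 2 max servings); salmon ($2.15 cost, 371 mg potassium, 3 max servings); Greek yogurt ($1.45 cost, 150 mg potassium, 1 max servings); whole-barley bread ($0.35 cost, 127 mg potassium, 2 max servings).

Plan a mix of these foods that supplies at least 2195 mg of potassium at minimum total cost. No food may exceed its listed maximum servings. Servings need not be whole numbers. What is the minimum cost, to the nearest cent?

Cost per mg of potassium: banana $0.0004, carrots $0.0009, whole-barley bread $0.0028, salmon $0.0058, Greek yogurt $0.0097.
Take 2 servings of banana: +968.0 mg potassium for $0.40 (total $0.40, still need 1227.0 mg).
Take 2 servings of carrots: +538.0 mg potassium for $0.50 (total $0.90, still need 689.0 mg).
Take 2 servings of whole-barley bread: +254.0 mg potassium for $0.70 (total $1.60, still need 435.0 mg).
Take 1.173 servings of salmon: +435.0 mg potassium for $2.52 (total $4.12, still need 0.0 mg).
Filling from the cheapest source first is optimal under one linear minimum: $4.12.

$4.12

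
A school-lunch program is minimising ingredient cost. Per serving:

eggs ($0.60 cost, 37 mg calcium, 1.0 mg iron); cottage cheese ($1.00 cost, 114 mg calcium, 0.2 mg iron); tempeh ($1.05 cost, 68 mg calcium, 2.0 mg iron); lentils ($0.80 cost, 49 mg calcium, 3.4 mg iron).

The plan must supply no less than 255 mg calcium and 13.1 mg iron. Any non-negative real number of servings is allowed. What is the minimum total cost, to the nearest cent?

$3.65

At the optimum either one food covers both requirements or two foods hit both targets exactly; no other combination can be cheaper.
eggs only: max(255/37, 13.1/1.0) = 13.1 servings → $7.86.
cottage cheese only: max(255/114, 13.1/0.2) = 65.5 servings → $65.50.
tempeh only: max(255/68, 13.1/2.0) = 6.55 servings → $6.88.
lentils only: max(255/49, 13.1/3.4) = 5.204 servings → $4.16.
eggs + cottage cheese: intersection lies outside the first quadrant.
eggs + tempeh: the both-tight solution has a negative serving — not a feasible corner.
eggs + lentils with both tight: 2.931 servings and 2.991 servings → $4.15.
cottage cheese + tempeh: the both-tight solution has a negative serving — not a feasible corner.
cottage cheese + lentils with both tight: 0.5958 servings and 3.818 servings → $3.65.
tempeh + lentils with both tight: 1.69 servings and 2.859 servings → $4.06.
Cheapest feasible corner: $3.65.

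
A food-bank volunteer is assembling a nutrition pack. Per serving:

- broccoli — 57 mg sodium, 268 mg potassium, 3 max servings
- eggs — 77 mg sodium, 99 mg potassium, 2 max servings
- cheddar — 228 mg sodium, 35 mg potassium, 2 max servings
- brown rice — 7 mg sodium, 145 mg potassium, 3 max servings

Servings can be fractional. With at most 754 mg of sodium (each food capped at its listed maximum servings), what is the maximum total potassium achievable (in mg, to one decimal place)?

1499.6 mg

Potassium per mg sodium: brown rice 20.71, broccoli 4.702, eggs 1.286, cheddar 0.1535.
Take 3 servings of brown rice: uses 21 mg sodium, +435.0 mg potassium (running total 435.0 mg).
Take 3 servings of broccoli: uses 171 mg sodium, +804.0 mg potassium (running total 1239.0 mg).
Take 2 servings of eggs: uses 154 mg sodium, +198.0 mg potassium (running total 1437.0 mg).
Take 1.789 servings of cheddar: uses 408 mg sodium, +62.6 mg potassium (running total 1499.6 mg).
Filling greedily by potassium-per-mg sodium is optimal for one linear limit, giving 1499.6 mg.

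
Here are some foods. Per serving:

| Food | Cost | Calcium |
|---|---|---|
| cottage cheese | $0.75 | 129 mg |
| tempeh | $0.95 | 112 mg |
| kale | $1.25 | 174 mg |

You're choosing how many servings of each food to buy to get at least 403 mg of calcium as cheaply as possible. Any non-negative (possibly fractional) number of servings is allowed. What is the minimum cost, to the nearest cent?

Cost per mg of calcium: cottage cheese $0.0058, kale $0.0072, tempeh $0.0085.
With no serving limits, use only cottage cheese: 403 mg / 129 mg = 3.124 servings × $0.75 = $2.34.

$2.34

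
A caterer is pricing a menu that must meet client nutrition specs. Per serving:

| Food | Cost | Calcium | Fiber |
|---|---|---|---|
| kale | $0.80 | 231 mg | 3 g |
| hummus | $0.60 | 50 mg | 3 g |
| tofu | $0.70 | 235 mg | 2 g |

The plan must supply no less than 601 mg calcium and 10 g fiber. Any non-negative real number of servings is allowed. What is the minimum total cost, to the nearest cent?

Minimising a linear cost over {calcium ≥ 601, fiber ≥ 10, servings ≥ 0} — the optimum is at a vertex, using one or two foods.
kale only: max(601/231, 10/3) = 3.333 servings → $2.67.
hummus only: max(601/50, 10/3) = 12.02 servings → $7.21.
tofu only: max(601/235, 10/2) = 5 servings → $3.50.
kale + hummus with both tight: 2.4 servings and 0.9337 servings → $2.48.
kale + tofu: intersection lies outside the first quadrant.
hummus + tofu with both tight: 1.898 servings and 2.154 servings → $2.65.
Cheapest feasible corner: $2.48.

$2.48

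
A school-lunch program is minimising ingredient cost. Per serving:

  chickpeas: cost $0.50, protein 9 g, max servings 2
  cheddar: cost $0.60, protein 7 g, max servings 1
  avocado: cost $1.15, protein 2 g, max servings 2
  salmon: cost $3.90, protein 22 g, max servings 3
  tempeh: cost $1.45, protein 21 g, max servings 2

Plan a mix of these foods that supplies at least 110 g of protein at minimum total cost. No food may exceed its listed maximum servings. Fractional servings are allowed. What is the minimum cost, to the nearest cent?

$12.12

Cost per g of protein: chickpeas $0.0556, tempeh $0.0690, cheddar $0.0857, salmon $0.1773, avocado $0.5750.
Take 2 servings of chickpeas: +18.0 g protein for $1.00 (total $1.00, still need 92.0 g).
Take 2 servings of tempeh: +42.0 g protein for $2.90 (total $3.90, still need 50.0 g).
Take 1 serving of cheddar: +7.0 g protein for $0.60 (total $4.50, still need 43.0 g).
Take 1.955 servings of salmon: +43.0 g protein for $7.62 (total $12.12, still need 0.0 g).
Greedy by cheapest-per-g is optimal for a single linear constraint, so the minimum cost is $12.12.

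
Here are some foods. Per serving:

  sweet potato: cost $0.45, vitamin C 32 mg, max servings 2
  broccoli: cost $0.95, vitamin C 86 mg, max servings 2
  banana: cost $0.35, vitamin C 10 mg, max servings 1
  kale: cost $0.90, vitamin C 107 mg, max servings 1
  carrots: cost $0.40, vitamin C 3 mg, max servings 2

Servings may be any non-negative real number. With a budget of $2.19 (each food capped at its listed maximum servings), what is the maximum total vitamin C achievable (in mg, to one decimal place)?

223.8 mg

Vitamin C per dollar: kale 118.9, broccoli 90.53, sweet potato 71.11, banana 28.57, carrots 7.5.
Take 1 serving of kale: spends $0.90, +107.0 mg vitamin C (running total 107.0 mg).
Take 1.358 servings of broccoli: spends $1.29, +116.8 mg vitamin C (running total 223.8 mg).
Greedy by best ratio exhausts the cost allowance optimally: 223.8 mg.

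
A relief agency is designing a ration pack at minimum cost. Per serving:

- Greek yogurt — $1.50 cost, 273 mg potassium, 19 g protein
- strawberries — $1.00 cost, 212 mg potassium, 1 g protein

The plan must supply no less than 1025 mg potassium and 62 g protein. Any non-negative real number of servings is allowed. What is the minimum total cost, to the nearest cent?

Check every corner: each single food scaled to meet both minima, and each pair solved so both constraints bind.
Greek yogurt only: max(1025/273, 62/19) = 3.755 servings → $5.63.
strawberries only: max(1025/212, 62/1) = 62 servings → $62.00.
Greek yogurt + strawberries with both tight: 3.227 servings and 0.6788 servings → $5.52.
So the least-cost plan costs $5.52.

$5.52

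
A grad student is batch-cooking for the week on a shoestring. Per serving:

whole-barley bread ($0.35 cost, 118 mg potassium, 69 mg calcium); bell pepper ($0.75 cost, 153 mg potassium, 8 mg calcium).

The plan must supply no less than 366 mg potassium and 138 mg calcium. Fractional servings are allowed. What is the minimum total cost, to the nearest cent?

$1.09

At the optimum either one food covers both requirements or two foods hit both targets exactly; no other combination can be cheaper.
whole-barley bread only: max(366/118, 138/69) = 3.102 servings → $1.09.
bell pepper only: max(366/153, 138/8) = 17.25 servings → $12.94.
whole-barley bread + bell pepper with both tight: 1.892 servings and 0.9331 servings → $1.36.
The minimum over all feasible corners is $1.09.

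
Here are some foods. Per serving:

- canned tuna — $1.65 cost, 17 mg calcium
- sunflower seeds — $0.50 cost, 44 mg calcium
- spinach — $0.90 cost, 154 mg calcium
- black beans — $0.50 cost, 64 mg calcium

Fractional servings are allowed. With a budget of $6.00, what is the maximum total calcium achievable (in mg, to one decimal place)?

1026.7 mg

Calcium per dollar: spinach 171.1, black beans 128, sunflower seeds 88, canned tuna 10.3.
With no serving limits, spend the whole cost allowance on spinach: $6.00 / $0.90 × 154 mg = 1026.7 mg.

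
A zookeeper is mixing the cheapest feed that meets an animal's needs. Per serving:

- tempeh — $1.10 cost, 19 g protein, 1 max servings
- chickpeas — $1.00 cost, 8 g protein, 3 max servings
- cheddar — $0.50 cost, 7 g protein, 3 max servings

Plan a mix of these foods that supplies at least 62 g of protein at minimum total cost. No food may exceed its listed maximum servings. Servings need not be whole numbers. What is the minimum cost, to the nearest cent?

$5.35

Cost per g of protein: tempeh $0.0579, cheddar $0.0714, chickpeas $0.1250.
Take 1 serving of tempeh: +19.0 g protein for $1.10 (total $1.10, still need 43.0 g).
Take 3 servings of cheddar: +21.0 g protein for $1.50 (total $2.60, still need 22.0 g).
Take 2.75 servings of chickpeas: +22.0 g protein for $2.75 (total $5.35, still need 0.0 g).
Greedy by cheapest-per-g is optimal for a single linear constraint, so the minimum cost is $5.35.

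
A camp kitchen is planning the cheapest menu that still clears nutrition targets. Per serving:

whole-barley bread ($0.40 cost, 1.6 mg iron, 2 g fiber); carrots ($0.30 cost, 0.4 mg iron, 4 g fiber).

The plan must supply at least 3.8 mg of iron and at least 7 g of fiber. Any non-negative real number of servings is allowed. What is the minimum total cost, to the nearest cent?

This is a tiny linear program; its minimum lies at a vertex of the feasible set. List the vertices and price them.
whole-barley bread only: max(3.8/1.6, 7/2) = 3.5 servings → $1.40.
carrots only: max(3.8/0.4, 7/4) = 9.5 servings → $2.85.
whole-barley bread + carrots with both tight: 2.214 servings and 0.6429 servings → $1.08.
Cheapest feasible corner: $1.08.

$1.08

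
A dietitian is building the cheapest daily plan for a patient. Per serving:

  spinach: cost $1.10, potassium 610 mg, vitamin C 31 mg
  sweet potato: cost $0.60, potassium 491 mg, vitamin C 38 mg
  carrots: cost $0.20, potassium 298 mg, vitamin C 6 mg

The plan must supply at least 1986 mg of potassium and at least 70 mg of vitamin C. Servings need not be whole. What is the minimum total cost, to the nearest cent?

An LP optimum is at a vertex; with two nutrient constraints at most two foods are used. Check each candidate.
spinach only: max(1986/610, 70/31) = 3.256 servings → $3.58.
sweet potato only: max(1986/491, 70/38) = 4.045 servings → $2.43.
carrots only: max(1986/298, 70/6) = 11.67 servings → $2.33.
spinach + sweet potato: intersection lies outside the first quadrant.
spinach + carrots with both tight: 1.603 servings and 3.382 servings → $2.44.
sweet potato + carrots with both tight: 1.068 servings and 4.905 servings → $1.62.
So the least-cost plan costs $1.62.

$1.62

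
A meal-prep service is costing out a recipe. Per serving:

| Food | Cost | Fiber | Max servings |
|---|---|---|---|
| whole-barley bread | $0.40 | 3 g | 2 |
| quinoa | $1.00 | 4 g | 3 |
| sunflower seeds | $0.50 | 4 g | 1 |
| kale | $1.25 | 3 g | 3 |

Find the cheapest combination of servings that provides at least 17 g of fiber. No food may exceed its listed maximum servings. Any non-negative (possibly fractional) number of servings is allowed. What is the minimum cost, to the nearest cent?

Cost per g of fiber: sunflower seeds $0.1250, whole-barley bread $0.1333, quinoa $0.2500, kale $0.4167.
Take 1 serving of sunflower seeds: +4.0 g fiber for $0.50 (total $0.50, still need 13.0 g).
Take 2 servings of whole-barley bread: +6.0 g fiber for $0.80 (total $1.30, still need 7.0 g).
Take 1.75 servings of quinoa: +7.0 g fiber for $1.75 (total $3.05, still need 0.0 g).
Greedy by cheapest-per-g is optimal for a single linear constraint, so the minimum cost is $3.05.

$3.05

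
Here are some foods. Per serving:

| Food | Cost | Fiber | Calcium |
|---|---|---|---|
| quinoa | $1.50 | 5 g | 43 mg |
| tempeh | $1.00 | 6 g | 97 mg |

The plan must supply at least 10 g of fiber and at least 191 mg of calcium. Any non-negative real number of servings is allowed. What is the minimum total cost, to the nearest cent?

$1.97

This is a tiny linear program; its minimum lies at a vertex of the feasible set. List the vertices and price them.
quinoa only: max(10/5, 191/43) = 4.442 servings → $6.66.
tempeh only: max(10/6, 191/97) = 1.969 servings → $1.97.
quinoa + tempeh: intersection lies outside the first quadrant.
So the least-cost plan costs $1.97.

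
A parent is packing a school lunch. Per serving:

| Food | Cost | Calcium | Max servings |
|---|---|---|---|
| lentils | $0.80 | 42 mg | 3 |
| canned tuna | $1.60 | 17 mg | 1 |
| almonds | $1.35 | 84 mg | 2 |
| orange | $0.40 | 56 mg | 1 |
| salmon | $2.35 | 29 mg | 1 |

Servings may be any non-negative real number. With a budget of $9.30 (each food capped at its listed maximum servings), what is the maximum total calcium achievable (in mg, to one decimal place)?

394.4 mg

Calcium per dollar: orange 140, almonds 62.22, lentils 52.5, salmon 12.34, canned tuna 10.62.
Take 1 serving of orange: spends $0.40, +56.0 mg calcium (running total 56.0 mg).
Take 2 servings of almonds: spends $2.70, +168.0 mg calcium (running total 224.0 mg).
Take 3 servings of lentils: spends $2.40, +126.0 mg calcium (running total 350.0 mg).
Take 1 serving of salmon: spends $2.35, +29.0 mg calcium (running total 379.0 mg).
Take 0.9062 servings of canned tuna: spends $1.45, +15.4 mg calcium (running total 394.4 mg).
Filling greedily by calcium-per-dollar is optimal for one linear limit, giving 394.4 mg.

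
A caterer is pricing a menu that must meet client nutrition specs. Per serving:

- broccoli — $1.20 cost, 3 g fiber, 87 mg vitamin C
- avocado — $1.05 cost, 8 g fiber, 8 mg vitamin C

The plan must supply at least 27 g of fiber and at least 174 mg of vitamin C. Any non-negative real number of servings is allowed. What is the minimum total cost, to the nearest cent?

$4.95

An LP optimum is at a vertex; with two nutrient constraints at most two foods are used. Check each candidate.
broccoli only: max(27/3, 174/87) = 9 servings → $10.80.
avocado only: max(27/8, 174/8) = 21.75 servings → $22.84.
broccoli + avocado with both tight: 1.75 servings and 2.719 servings → $4.95.
The minimum over all feasible corners is $4.95.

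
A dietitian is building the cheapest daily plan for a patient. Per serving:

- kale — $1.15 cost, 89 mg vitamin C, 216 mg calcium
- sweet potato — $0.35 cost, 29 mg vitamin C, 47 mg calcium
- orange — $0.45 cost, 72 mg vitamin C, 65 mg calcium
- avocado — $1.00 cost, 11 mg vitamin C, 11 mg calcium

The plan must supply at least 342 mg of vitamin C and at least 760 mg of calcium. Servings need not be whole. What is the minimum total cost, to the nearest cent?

$4.11

Minimising a linear cost over {vitamin C ≥ 342, calcium ≥ 760, servings ≥ 0} — the optimum is at a vertex, using one or two foods.
kale only: max(342/89, 760/216) = 3.843 servings → $4.42.
sweet potato only: max(342/29, 760/47) = 16.17 servings → $5.66.
orange only: max(342/72, 760/65) = 11.69 servings → $5.26.
avocado only: max(342/11, 760/11) = 69.09 servings → $69.09.
kale + sweet potato with both tight: 2.867 servings and 2.995 servings → $4.35.
kale + orange with both tight: 3.327 servings and 0.6381 servings → $4.11.
kale + avocado with both tight: 3.291 servings and 4.461 servings → $8.25.
sweet potato + orange with both targets exact would need a negative amount; discard.
sweet potato + avocado: the both-tight solution has a negative serving — not a feasible corner.
orange + avocado: intersection lies outside the first quadrant.
Cheapest feasible corner: $4.11.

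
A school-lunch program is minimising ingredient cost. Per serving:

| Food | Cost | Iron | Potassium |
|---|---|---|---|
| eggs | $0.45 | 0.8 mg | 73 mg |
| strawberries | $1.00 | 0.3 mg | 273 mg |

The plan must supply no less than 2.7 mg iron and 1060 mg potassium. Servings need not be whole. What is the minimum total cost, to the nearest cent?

Compare the cost at each extreme point of the feasible region.
eggs only: max(2.7/0.8, 1060/73) = 14.52 servings → $6.53.
strawberries only: max(2.7/0.3, 1060/273) = 9 servings → $9.00.
eggs + strawberries with both tight: 2.133 servings and 3.312 servings → $4.27.
Cheapest feasible corner: $4.27.

$4.27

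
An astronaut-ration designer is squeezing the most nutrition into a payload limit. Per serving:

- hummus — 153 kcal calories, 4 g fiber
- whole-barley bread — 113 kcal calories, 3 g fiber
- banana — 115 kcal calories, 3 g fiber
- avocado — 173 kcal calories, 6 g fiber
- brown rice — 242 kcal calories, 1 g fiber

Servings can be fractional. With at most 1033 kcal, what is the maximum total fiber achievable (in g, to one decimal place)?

Fiber per kcal: avocado 0.03468, whole-barley bread 0.02655, hummus 0.02614, banana 0.02609, brown rice 0.004132.
With no serving limits, spend the whole calories allowance on avocado: 1033 kcal / 173 kcal × 6 g = 35.8 g.

35.8 g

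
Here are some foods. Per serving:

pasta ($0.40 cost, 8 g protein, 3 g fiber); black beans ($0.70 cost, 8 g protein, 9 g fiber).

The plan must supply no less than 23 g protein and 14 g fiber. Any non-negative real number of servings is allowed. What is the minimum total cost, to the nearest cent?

$1.42

Two binding constraints pin down two serving amounts, so the optimal mix uses at most two foods. The candidates are each food alone (scaled to the tighter of protein/fiber) and each pair with both constraints tight.
pasta only: max(23/8, 14/3) = 4.667 servings → $1.87.
black beans only: max(23/8, 14/9) = 2.875 servings → $2.01.
pasta + black beans with both tight: 1.979 servings and 0.8958 servings → $1.42.
Cheapest feasible corner: $1.42.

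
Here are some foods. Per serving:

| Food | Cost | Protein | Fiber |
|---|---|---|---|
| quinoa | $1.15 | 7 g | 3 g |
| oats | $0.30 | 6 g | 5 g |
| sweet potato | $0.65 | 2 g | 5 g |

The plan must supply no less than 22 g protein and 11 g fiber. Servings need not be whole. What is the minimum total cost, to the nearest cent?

$1.10

Check every corner: each single food scaled to meet both minima, and each pair solved so both constraints bind.
quinoa only: max(22/7, 11/3) = 3.667 servings → $4.22.
oats only: max(22/6, 11/5) = 3.667 servings → $1.10.
sweet potato only: max(22/2, 11/5) = 11 servings → $7.15.
quinoa + oats with both tight: 2.588 servings and 0.6471 servings → $3.17.
quinoa + sweet potato with both tight: 3.034 servings and 0.3793 servings → $3.74.
oats + sweet potato with both targets exact would need a negative amount; discard.
Cheapest feasible corner: $1.10.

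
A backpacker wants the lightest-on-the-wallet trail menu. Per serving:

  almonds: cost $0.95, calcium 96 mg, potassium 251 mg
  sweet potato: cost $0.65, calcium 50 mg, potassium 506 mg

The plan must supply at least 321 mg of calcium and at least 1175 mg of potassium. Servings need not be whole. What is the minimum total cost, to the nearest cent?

With two linear requirements the optimum uses one or two foods; enumerate the corners.
almonds only: max(321/96, 1175/251) = 4.681 servings → $4.45.
sweet potato only: max(321/50, 1175/506) = 6.42 servings → $4.17.
almonds + sweet potato with both tight: 2.878 servings and 0.8946 servings → $3.32.
The minimum over all feasible corners is $3.32.

$3.32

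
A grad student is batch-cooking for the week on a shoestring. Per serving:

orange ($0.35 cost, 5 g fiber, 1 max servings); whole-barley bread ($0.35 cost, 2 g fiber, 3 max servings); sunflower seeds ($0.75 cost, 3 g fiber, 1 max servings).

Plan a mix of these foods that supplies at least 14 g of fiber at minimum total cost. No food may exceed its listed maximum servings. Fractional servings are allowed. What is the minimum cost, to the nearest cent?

$2.15

Cost per g of fiber: orange $0.0700, whole-barley bread $0.1750, sunflower seeds $0.2500.
Take 1 serving of orange: +5.0 g fiber for $0.35 (total $0.35, still need 9.0 g).
Take 3 servings of whole-barley bread: +6.0 g fiber for $1.05 (total $1.40, still need 3.0 g).
Take 1 serving of sunflower seeds: +3.0 g fiber for $0.75 (total $2.15, still need 0.0 g).
Greedy by cheapest-per-g is optimal for a single linear constraint, so the minimum cost is $2.15.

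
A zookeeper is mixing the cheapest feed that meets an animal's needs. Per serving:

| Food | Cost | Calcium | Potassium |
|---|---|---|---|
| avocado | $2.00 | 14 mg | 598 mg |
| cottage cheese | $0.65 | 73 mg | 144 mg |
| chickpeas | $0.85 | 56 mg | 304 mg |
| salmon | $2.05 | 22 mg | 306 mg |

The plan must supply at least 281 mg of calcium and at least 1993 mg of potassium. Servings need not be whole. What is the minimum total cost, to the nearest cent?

$5.57

Compare the cost at each extreme point of the feasible region.
avocado only: max(281/14, 1993/598) = 20.07 servings → $40.14.
cottage cheese only: max(281/73, 1993/144) = 13.84 servings → $9.00.
chickpeas only: max(281/56, 1993/304) = 6.556 servings → $5.57.
salmon only: max(281/22, 1993/306) = 12.77 servings → $26.18.
avocado + cottage cheese with both tight: 2.522 servings and 3.366 servings → $7.23.
avocado + chickpeas with both tight: 0.8957 servings and 4.794 servings → $5.87.
avocado + salmon: intersection lies outside the first quadrant.
cottage cheese + chickpeas: intersection lies outside the first quadrant.
cottage cheese + salmon with both tight: 2.198 servings and 5.479 servings → $12.66.
chickpeas + salmon with both tight: 4.033 servings and 2.506 servings → $8.57.
So the least-cost plan costs $5.57.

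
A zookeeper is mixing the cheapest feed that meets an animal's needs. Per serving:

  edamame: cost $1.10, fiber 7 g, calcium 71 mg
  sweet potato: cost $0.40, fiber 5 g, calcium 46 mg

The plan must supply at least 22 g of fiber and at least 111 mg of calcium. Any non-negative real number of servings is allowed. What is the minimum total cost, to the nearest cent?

With two linear requirements the optimum uses one or two foods; enumerate the corners.
edamame only: max(22/7, 111/71) = 3.143 servings → $3.46.
sweet potato only: max(22/5, 111/46) = 4.4 servings → $1.76.
edamame + sweet potato: the both-tight solution has a negative serving — not a feasible corner.
Cheapest feasible corner: $1.76.

$1.76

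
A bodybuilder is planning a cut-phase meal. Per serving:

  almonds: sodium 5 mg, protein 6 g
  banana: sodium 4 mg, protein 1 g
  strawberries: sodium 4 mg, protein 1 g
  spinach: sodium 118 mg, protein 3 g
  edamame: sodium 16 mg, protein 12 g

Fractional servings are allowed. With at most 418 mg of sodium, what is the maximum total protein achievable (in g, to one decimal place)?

501.6 g

Protein per mg sodium: almonds 1.2, edamame 0.75, banana 0.25, strawberries 0.25, spinach 0.02542.
With no serving limits, spend the whole sodium allowance on almonds: 418 mg / 5 mg × 6 g = 501.6 g.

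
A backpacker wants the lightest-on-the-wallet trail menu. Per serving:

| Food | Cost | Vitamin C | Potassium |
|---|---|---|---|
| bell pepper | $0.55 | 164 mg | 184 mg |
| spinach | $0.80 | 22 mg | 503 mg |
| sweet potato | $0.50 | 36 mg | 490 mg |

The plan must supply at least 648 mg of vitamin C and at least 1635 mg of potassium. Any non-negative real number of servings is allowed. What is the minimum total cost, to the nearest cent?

bell pepper only: max(648/164, 1635/184) = 8.886 servings → $4.89.
spinach only: max(648/22, 1635/503) = 29.45 servings → $23.56.
sweet potato only: max(648/36, 1635/490) = 18 servings → $9.00.
bell pepper + spinach with both tight: 3.697 servings and 1.898 servings → $3.55.
bell pepper + sweet potato with both tight: 3.508 servings and 2.019 servings → $2.94.
spinach + sweet potato with both targets exact would need a negative amount; discard.
So the least-cost plan costs $2.94.

$2.94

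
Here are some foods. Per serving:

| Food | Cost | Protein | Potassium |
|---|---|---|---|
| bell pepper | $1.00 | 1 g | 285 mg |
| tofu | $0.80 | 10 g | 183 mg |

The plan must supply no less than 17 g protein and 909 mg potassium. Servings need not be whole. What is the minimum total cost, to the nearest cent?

The cheapest plan sits at a corner of the feasible region — with two constraints it uses at most two foods.
bell pepper only: max(17/1, 909/285) = 17 servings → $17.00.
tofu only: max(17/10, 909/183) = 4.967 servings → $3.97.
bell pepper + tofu with both tight: 2.242 servings and 1.476 servings → $3.42.
Cheapest feasible corner: $3.42.

$3.42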